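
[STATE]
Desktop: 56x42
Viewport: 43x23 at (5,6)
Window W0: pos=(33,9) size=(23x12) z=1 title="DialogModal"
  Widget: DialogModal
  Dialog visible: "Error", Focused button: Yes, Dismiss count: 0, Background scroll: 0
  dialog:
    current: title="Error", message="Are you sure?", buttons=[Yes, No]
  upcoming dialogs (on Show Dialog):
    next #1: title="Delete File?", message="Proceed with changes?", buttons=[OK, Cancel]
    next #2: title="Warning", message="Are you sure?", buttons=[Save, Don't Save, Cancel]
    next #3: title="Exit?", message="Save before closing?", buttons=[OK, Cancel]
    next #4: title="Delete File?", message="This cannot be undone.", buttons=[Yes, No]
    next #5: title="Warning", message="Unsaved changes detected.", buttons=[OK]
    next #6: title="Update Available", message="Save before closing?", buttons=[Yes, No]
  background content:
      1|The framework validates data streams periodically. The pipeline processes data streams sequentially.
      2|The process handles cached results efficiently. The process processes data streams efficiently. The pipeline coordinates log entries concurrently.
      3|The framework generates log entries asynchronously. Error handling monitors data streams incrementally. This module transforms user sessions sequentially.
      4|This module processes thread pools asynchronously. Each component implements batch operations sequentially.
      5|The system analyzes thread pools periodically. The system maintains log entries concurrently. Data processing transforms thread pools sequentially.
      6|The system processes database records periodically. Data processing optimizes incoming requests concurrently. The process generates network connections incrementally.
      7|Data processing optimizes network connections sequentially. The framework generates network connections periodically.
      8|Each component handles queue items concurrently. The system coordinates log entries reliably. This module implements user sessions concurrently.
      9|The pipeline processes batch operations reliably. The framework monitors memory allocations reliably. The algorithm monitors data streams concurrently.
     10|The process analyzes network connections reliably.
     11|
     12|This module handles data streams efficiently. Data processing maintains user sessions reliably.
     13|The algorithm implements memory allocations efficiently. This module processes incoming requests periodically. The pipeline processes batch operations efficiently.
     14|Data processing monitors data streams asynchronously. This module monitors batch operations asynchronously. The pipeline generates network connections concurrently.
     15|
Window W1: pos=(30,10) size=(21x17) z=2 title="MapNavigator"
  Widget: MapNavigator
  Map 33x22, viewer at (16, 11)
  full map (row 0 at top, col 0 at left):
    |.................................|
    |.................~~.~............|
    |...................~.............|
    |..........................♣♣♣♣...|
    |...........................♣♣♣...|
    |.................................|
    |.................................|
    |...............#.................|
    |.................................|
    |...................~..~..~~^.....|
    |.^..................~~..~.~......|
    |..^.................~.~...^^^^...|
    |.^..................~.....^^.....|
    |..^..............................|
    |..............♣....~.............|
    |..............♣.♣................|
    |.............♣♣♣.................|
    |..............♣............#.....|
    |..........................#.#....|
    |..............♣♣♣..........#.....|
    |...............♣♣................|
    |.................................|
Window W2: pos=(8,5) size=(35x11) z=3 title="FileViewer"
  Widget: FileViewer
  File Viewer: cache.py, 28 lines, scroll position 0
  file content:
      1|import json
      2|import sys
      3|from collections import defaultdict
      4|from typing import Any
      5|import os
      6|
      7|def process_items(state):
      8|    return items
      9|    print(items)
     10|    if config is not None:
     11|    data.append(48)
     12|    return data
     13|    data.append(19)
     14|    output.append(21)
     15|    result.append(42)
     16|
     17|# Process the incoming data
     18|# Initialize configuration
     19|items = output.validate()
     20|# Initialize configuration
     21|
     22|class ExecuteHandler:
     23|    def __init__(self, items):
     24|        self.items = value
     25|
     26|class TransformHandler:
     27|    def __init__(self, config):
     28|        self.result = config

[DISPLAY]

   ┃ FileViewer                      ┃     
   ┠─────────────────────────────────┨     
   ┃import json                     ▲┃     
   ┃import sys                      █┃━━━━━
   ┃from collections import defaultd░┃━━━━━
   ┃from typing import Any          ░┃r    
   ┃import os                       ░┃─────
   ┃                                ░┃.....
   ┃def process_items(state):       ▼┃.....
   ┗━━━━━━━━━━━━━━━━━━━━━━━━━━━━━━━━━┛.....
                         ┃.................
                         ┃............~..~.
                         ┃.............~~..
                         ┃.........@...~.~.
                         ┃.............~...
                         ┃.................
                         ┃.......♣....~....
                         ┃.......♣.♣.......
                         ┃......♣♣♣........
                         ┃.......♣.........
                         ┗━━━━━━━━━━━━━━━━━
                                           
                                           


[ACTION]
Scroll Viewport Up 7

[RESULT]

                                           
                                           
                                           
                                           
                                           
   ┏━━━━━━━━━━━━━━━━━━━━━━━━━━━━━━━━━┓     
   ┃ FileViewer                      ┃     
   ┠─────────────────────────────────┨     
   ┃import json                     ▲┃     
   ┃import sys                      █┃━━━━━
   ┃from collections import defaultd░┃━━━━━
   ┃from typing import Any          ░┃r    
   ┃import os                       ░┃─────
   ┃                                ░┃.....
   ┃def process_items(state):       ▼┃.....
   ┗━━━━━━━━━━━━━━━━━━━━━━━━━━━━━━━━━┛.....
                         ┃.................
                         ┃............~..~.
                         ┃.............~~..
                         ┃.........@...~.~.
                         ┃.............~...
                         ┃.................
                         ┃.......♣....~....


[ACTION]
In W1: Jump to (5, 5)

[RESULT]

                                           
                                           
                                           
                                           
                                           
   ┏━━━━━━━━━━━━━━━━━━━━━━━━━━━━━━━━━┓     
   ┃ FileViewer                      ┃     
   ┠─────────────────────────────────┨     
   ┃import json                     ▲┃     
   ┃import sys                      █┃━━━━━
   ┃from collections import defaultd░┃━━━━━
   ┃from typing import Any          ░┃r    
   ┃import os                       ░┃─────
   ┃                                ░┃     
   ┃def process_items(state):       ▼┃.....
   ┗━━━━━━━━━━━━━━━━━━━━━━━━━━━━━━━━━┛.....
                         ┃    .............
                         ┃    .............
                         ┃    .............
                         ┃    .....@.......
                         ┃    .............
                         ┃    .............
                         ┃    .............


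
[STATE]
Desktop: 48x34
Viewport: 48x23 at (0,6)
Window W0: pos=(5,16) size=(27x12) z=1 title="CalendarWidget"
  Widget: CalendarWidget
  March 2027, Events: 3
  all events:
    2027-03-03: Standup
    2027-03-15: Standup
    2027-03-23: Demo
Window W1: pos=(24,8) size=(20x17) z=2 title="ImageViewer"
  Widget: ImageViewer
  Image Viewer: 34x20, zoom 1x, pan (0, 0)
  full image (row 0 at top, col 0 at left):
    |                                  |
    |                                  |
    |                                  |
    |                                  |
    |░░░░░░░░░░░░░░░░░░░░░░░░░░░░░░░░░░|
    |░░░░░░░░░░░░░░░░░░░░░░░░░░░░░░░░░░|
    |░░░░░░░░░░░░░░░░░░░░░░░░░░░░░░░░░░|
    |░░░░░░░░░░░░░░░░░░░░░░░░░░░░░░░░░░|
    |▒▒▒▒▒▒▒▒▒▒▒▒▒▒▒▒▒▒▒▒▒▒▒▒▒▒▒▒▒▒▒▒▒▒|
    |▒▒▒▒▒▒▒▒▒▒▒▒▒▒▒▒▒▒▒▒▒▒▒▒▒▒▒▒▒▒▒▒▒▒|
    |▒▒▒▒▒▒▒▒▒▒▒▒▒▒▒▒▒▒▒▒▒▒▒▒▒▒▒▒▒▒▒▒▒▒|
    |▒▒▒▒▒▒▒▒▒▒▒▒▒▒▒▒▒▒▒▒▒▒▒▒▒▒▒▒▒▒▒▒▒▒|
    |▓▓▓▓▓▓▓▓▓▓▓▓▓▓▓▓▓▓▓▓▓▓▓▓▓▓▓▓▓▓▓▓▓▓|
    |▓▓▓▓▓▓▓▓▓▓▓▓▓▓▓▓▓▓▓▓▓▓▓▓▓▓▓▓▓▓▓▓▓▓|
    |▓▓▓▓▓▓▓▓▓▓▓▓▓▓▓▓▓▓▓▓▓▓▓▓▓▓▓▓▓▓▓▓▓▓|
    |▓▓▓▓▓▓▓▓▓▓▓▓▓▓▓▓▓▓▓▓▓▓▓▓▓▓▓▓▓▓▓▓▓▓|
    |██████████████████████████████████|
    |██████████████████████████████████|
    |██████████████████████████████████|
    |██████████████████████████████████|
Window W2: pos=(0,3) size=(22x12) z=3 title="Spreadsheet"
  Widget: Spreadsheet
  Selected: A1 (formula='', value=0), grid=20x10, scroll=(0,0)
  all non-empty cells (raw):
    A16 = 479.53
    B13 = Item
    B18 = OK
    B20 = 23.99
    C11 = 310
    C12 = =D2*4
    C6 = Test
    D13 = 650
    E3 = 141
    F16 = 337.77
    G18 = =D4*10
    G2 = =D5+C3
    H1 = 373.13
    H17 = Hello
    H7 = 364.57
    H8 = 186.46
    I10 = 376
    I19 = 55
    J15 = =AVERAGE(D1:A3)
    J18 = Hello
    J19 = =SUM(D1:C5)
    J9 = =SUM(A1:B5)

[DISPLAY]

┃A1:                 ┃                          
┃       A       B    ┃                          
┃--------------------┃  ┏━━━━━━━━━━━━━━━━━━┓    
┃  1      [0]       0┃  ┃ ImageViewer      ┃    
┃  2        0       0┃  ┠──────────────────┨    
┃  3        0       0┃  ┃                  ┃    
┃  4        0       0┃  ┃                  ┃    
┃  5        0       0┃  ┃                  ┃    
┗━━━━━━━━━━━━━━━━━━━━┛  ┃                  ┃    
                        ┃░░░░░░░░░░░░░░░░░░┃    
     ┏━━━━━━━━━━━━━━━━━━┃░░░░░░░░░░░░░░░░░░┃    
     ┃ CalendarWidget   ┃░░░░░░░░░░░░░░░░░░┃    
     ┠──────────────────┃░░░░░░░░░░░░░░░░░░┃    
     ┃        March 2027┃▒▒▒▒▒▒▒▒▒▒▒▒▒▒▒▒▒▒┃    
     ┃Mo Tu We Th Fr Sa ┃▒▒▒▒▒▒▒▒▒▒▒▒▒▒▒▒▒▒┃    
     ┃ 1  2  3*  4  5  6┃▒▒▒▒▒▒▒▒▒▒▒▒▒▒▒▒▒▒┃    
     ┃ 8  9 10 11 12 13 ┃▒▒▒▒▒▒▒▒▒▒▒▒▒▒▒▒▒▒┃    
     ┃15* 16 17 18 19 20┃▓▓▓▓▓▓▓▓▓▓▓▓▓▓▓▓▓▓┃    
     ┃22 23* 24 25 26 27┗━━━━━━━━━━━━━━━━━━┛    
     ┃29 30 31                 ┃                
     ┃                         ┃                
     ┗━━━━━━━━━━━━━━━━━━━━━━━━━┛                
                                                


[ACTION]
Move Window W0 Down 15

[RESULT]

┃A1:                 ┃                          
┃       A       B    ┃                          
┃--------------------┃  ┏━━━━━━━━━━━━━━━━━━┓    
┃  1      [0]       0┃  ┃ ImageViewer      ┃    
┃  2        0       0┃  ┠──────────────────┨    
┃  3        0       0┃  ┃                  ┃    
┃  4        0       0┃  ┃                  ┃    
┃  5        0       0┃  ┃                  ┃    
┗━━━━━━━━━━━━━━━━━━━━┛  ┃                  ┃    
                        ┃░░░░░░░░░░░░░░░░░░┃    
                        ┃░░░░░░░░░░░░░░░░░░┃    
                        ┃░░░░░░░░░░░░░░░░░░┃    
                        ┃░░░░░░░░░░░░░░░░░░┃    
                        ┃▒▒▒▒▒▒▒▒▒▒▒▒▒▒▒▒▒▒┃    
                        ┃▒▒▒▒▒▒▒▒▒▒▒▒▒▒▒▒▒▒┃    
                        ┃▒▒▒▒▒▒▒▒▒▒▒▒▒▒▒▒▒▒┃    
     ┏━━━━━━━━━━━━━━━━━━┃▒▒▒▒▒▒▒▒▒▒▒▒▒▒▒▒▒▒┃    
     ┃ CalendarWidget   ┃▓▓▓▓▓▓▓▓▓▓▓▓▓▓▓▓▓▓┃    
     ┠──────────────────┗━━━━━━━━━━━━━━━━━━┛    
     ┃        March 2027       ┃                
     ┃Mo Tu We Th Fr Sa Su     ┃                
     ┃ 1  2  3*  4  5  6  7    ┃                
     ┃ 8  9 10 11 12 13 14     ┃                


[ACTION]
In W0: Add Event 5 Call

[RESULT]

┃A1:                 ┃                          
┃       A       B    ┃                          
┃--------------------┃  ┏━━━━━━━━━━━━━━━━━━┓    
┃  1      [0]       0┃  ┃ ImageViewer      ┃    
┃  2        0       0┃  ┠──────────────────┨    
┃  3        0       0┃  ┃                  ┃    
┃  4        0       0┃  ┃                  ┃    
┃  5        0       0┃  ┃                  ┃    
┗━━━━━━━━━━━━━━━━━━━━┛  ┃                  ┃    
                        ┃░░░░░░░░░░░░░░░░░░┃    
                        ┃░░░░░░░░░░░░░░░░░░┃    
                        ┃░░░░░░░░░░░░░░░░░░┃    
                        ┃░░░░░░░░░░░░░░░░░░┃    
                        ┃▒▒▒▒▒▒▒▒▒▒▒▒▒▒▒▒▒▒┃    
                        ┃▒▒▒▒▒▒▒▒▒▒▒▒▒▒▒▒▒▒┃    
                        ┃▒▒▒▒▒▒▒▒▒▒▒▒▒▒▒▒▒▒┃    
     ┏━━━━━━━━━━━━━━━━━━┃▒▒▒▒▒▒▒▒▒▒▒▒▒▒▒▒▒▒┃    
     ┃ CalendarWidget   ┃▓▓▓▓▓▓▓▓▓▓▓▓▓▓▓▓▓▓┃    
     ┠──────────────────┗━━━━━━━━━━━━━━━━━━┛    
     ┃        March 2027       ┃                
     ┃Mo Tu We Th Fr Sa Su     ┃                
     ┃ 1  2  3*  4  5*  6  7   ┃                
     ┃ 8  9 10 11 12 13 14     ┃                


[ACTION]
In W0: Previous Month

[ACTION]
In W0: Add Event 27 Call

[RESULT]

┃A1:                 ┃                          
┃       A       B    ┃                          
┃--------------------┃  ┏━━━━━━━━━━━━━━━━━━┓    
┃  1      [0]       0┃  ┃ ImageViewer      ┃    
┃  2        0       0┃  ┠──────────────────┨    
┃  3        0       0┃  ┃                  ┃    
┃  4        0       0┃  ┃                  ┃    
┃  5        0       0┃  ┃                  ┃    
┗━━━━━━━━━━━━━━━━━━━━┛  ┃                  ┃    
                        ┃░░░░░░░░░░░░░░░░░░┃    
                        ┃░░░░░░░░░░░░░░░░░░┃    
                        ┃░░░░░░░░░░░░░░░░░░┃    
                        ┃░░░░░░░░░░░░░░░░░░┃    
                        ┃▒▒▒▒▒▒▒▒▒▒▒▒▒▒▒▒▒▒┃    
                        ┃▒▒▒▒▒▒▒▒▒▒▒▒▒▒▒▒▒▒┃    
                        ┃▒▒▒▒▒▒▒▒▒▒▒▒▒▒▒▒▒▒┃    
     ┏━━━━━━━━━━━━━━━━━━┃▒▒▒▒▒▒▒▒▒▒▒▒▒▒▒▒▒▒┃    
     ┃ CalendarWidget   ┃▓▓▓▓▓▓▓▓▓▓▓▓▓▓▓▓▓▓┃    
     ┠──────────────────┗━━━━━━━━━━━━━━━━━━┛    
     ┃      February 2027      ┃                
     ┃Mo Tu We Th Fr Sa Su     ┃                
     ┃ 1  2  3  4  5  6  7     ┃                
     ┃ 8  9 10 11 12 13 14     ┃                


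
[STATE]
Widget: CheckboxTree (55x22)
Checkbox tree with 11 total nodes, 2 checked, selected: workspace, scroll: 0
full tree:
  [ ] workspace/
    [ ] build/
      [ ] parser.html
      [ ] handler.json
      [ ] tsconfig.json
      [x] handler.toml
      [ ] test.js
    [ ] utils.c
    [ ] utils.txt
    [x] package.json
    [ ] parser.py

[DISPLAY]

>[-] workspace/                                        
   [-] build/                                          
     [ ] parser.html                                   
     [ ] handler.json                                  
     [ ] tsconfig.json                                 
     [x] handler.toml                                  
     [ ] test.js                                       
   [ ] utils.c                                         
   [ ] utils.txt                                       
   [x] package.json                                    
   [ ] parser.py                                       
                                                       
                                                       
                                                       
                                                       
                                                       
                                                       
                                                       
                                                       
                                                       
                                                       
                                                       


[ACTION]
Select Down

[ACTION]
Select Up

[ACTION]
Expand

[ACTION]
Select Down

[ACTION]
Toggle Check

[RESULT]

 [-] workspace/                                        
>  [x] build/                                          
     [x] parser.html                                   
     [x] handler.json                                  
     [x] tsconfig.json                                 
     [x] handler.toml                                  
     [x] test.js                                       
   [ ] utils.c                                         
   [ ] utils.txt                                       
   [x] package.json                                    
   [ ] parser.py                                       
                                                       
                                                       
                                                       
                                                       
                                                       
                                                       
                                                       
                                                       
                                                       
                                                       
                                                       


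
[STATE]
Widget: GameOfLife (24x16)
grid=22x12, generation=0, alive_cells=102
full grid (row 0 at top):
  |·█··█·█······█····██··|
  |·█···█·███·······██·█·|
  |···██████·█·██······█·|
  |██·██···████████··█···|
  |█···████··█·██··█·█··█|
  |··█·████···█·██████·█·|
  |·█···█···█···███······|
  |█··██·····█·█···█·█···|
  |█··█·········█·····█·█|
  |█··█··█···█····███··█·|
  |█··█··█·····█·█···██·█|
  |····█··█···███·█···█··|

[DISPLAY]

Gen: 0                  
·█··█·█······█····██··  
·█···█·███·······██·█·  
···██████·█·██······█·  
██·██···████████··█···  
█···████··█·██··█·█··█  
··█·████···█·██████·█·  
·█···█···█···███······  
█··██·····█·█···█·█···  
█··█·········█·····█·█  
█··█··█···█····███··█·  
█··█··█·····█·█···██·█  
····█··█···███·█···█··  
                        
                        
                        


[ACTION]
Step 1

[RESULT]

Gen: 1                  
·····████········███··  
··██·····█··██···██·█·  
██·█·············██···  
███············█·█·█··  
█·█···············█···  
·█·█···██·██······██··  
·██·······██······██··  
█████·······█··█······  
████·······█···█··███·  
█████········█████···█  
···█████····█·█··███··  
···········████···███·  
                        
                        
                        


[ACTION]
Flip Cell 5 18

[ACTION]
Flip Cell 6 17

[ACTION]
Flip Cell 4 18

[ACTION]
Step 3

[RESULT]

Gen: 4                  
·█····█···············  
·█······█·············  
·█····██········██····  
·█··█·················  
·····█····█······██···  
·····█····██········█·  
···██····█··█····██·█·  
···········█····█····█  
··········███···█···█·  
·····██·····█·······█·  
····█··█··██··········  
·····█·····██·········  
                        
                        
                        


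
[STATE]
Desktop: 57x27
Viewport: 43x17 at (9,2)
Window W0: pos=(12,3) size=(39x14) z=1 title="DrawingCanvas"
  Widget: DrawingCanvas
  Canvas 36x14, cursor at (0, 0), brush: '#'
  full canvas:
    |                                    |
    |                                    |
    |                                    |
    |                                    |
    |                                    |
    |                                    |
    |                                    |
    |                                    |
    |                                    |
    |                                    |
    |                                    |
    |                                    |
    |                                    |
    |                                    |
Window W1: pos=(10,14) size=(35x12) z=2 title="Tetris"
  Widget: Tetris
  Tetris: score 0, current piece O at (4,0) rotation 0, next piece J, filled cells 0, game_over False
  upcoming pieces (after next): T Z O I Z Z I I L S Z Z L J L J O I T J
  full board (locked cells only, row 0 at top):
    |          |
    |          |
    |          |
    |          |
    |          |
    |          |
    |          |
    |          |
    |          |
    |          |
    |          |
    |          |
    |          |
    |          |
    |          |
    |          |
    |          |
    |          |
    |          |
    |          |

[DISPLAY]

                                           
   ┏━━━━━━━━━━━━━━━━━━━━━━━━━━━━━━━━━━━━━┓ 
   ┃ DrawingCanvas                       ┃ 
   ┠─────────────────────────────────────┨ 
   ┃+                                    ┃ 
   ┃                                     ┃ 
   ┃                                     ┃ 
   ┃                                     ┃ 
   ┃                                     ┃ 
   ┃                                     ┃ 
   ┃                                     ┃ 
   ┃                                     ┃ 
 ┏━━━━━━━━━━━━━━━━━━━━━━━━━━━━━━━━━┓     ┃ 
 ┃ Tetris                          ┃     ┃ 
 ┠─────────────────────────────────┨━━━━━┛ 
 ┃          │Next:                 ┃       
 ┃          │█                     ┃       


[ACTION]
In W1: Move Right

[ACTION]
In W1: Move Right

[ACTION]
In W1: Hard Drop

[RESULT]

                                           
   ┏━━━━━━━━━━━━━━━━━━━━━━━━━━━━━━━━━━━━━┓ 
   ┃ DrawingCanvas                       ┃ 
   ┠─────────────────────────────────────┨ 
   ┃+                                    ┃ 
   ┃                                     ┃ 
   ┃                                     ┃ 
   ┃                                     ┃ 
   ┃                                     ┃ 
   ┃                                     ┃ 
   ┃                                     ┃ 
   ┃                                     ┃ 
 ┏━━━━━━━━━━━━━━━━━━━━━━━━━━━━━━━━━┓     ┃ 
 ┃ Tetris                          ┃     ┃ 
 ┠─────────────────────────────────┨━━━━━┛ 
 ┃          │Next:                 ┃       
 ┃          │ ▒                    ┃       


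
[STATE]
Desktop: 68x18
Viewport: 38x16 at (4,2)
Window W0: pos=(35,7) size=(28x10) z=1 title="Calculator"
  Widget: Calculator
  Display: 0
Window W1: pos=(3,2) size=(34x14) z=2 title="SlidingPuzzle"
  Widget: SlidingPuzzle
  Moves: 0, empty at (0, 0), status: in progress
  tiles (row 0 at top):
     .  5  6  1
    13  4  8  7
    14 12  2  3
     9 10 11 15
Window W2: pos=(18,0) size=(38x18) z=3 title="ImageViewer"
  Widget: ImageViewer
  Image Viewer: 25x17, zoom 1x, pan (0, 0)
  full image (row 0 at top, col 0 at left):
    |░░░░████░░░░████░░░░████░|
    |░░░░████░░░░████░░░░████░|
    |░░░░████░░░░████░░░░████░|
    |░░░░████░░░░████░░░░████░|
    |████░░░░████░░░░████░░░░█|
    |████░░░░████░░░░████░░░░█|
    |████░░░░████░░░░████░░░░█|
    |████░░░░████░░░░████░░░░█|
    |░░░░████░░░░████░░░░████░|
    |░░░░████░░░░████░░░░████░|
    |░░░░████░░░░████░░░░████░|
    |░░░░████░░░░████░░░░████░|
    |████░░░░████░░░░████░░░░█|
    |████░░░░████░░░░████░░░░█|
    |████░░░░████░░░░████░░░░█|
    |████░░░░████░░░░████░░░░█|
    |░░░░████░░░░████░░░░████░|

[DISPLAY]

━━━━━━━━━━━━━━┠───────────────────────
 SlidingPuzzle┃░░░░████░░░░████░░░░███
──────────────┃░░░░████░░░░████░░░░███
┌────┬────┬───┃░░░░████░░░░████░░░░███
│    │  5 │  6┃░░░░████░░░░████░░░░███
├────┼────┼───┃████░░░░████░░░░████░░░
│ 13 │  4 │  8┃████░░░░████░░░░████░░░
├────┼────┼───┃████░░░░████░░░░████░░░
│ 14 │ 12 │  2┃████░░░░████░░░░████░░░
├────┼────┼───┃░░░░████░░░░████░░░░███
│  9 │ 10 │ 11┃░░░░████░░░░████░░░░███
└────┴────┴───┃░░░░████░░░░████░░░░███
Moves: 0      ┃░░░░████░░░░████░░░░███
━━━━━━━━━━━━━━┃████░░░░████░░░░████░░░
              ┃████░░░░████░░░░████░░░
              ┗━━━━━━━━━━━━━━━━━━━━━━━


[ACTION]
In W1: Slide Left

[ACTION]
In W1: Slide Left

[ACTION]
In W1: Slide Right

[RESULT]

━━━━━━━━━━━━━━┠───────────────────────
 SlidingPuzzle┃░░░░████░░░░████░░░░███
──────────────┃░░░░████░░░░████░░░░███
┌────┬────┬───┃░░░░████░░░░████░░░░███
│  5 │    │  6┃░░░░████░░░░████░░░░███
├────┼────┼───┃████░░░░████░░░░████░░░
│ 13 │  4 │  8┃████░░░░████░░░░████░░░
├────┼────┼───┃████░░░░████░░░░████░░░
│ 14 │ 12 │  2┃████░░░░████░░░░████░░░
├────┼────┼───┃░░░░████░░░░████░░░░███
│  9 │ 10 │ 11┃░░░░████░░░░████░░░░███
└────┴────┴───┃░░░░████░░░░████░░░░███
Moves: 3      ┃░░░░████░░░░████░░░░███
━━━━━━━━━━━━━━┃████░░░░████░░░░████░░░
              ┃████░░░░████░░░░████░░░
              ┗━━━━━━━━━━━━━━━━━━━━━━━


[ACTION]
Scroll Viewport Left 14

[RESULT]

   ┏━━━━━━━━━━━━━━┠───────────────────
   ┃ SlidingPuzzle┃░░░░████░░░░████░░░
   ┠──────────────┃░░░░████░░░░████░░░
   ┃┌────┬────┬───┃░░░░████░░░░████░░░
   ┃│  5 │    │  6┃░░░░████░░░░████░░░
   ┃├────┼────┼───┃████░░░░████░░░░███
   ┃│ 13 │  4 │  8┃████░░░░████░░░░███
   ┃├────┼────┼───┃████░░░░████░░░░███
   ┃│ 14 │ 12 │  2┃████░░░░████░░░░███
   ┃├────┼────┼───┃░░░░████░░░░████░░░
   ┃│  9 │ 10 │ 11┃░░░░████░░░░████░░░
   ┃└────┴────┴───┃░░░░████░░░░████░░░
   ┃Moves: 3      ┃░░░░████░░░░████░░░
   ┗━━━━━━━━━━━━━━┃████░░░░████░░░░███
                  ┃████░░░░████░░░░███
                  ┗━━━━━━━━━━━━━━━━━━━


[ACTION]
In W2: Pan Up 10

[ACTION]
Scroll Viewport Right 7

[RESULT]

━━━━━━━━━━━┠──────────────────────────
idingPuzzle┃░░░░████░░░░████░░░░████░ 
───────────┃░░░░████░░░░████░░░░████░ 
──┬────┬───┃░░░░████░░░░████░░░░████░ 
5 │    │  6┃░░░░████░░░░████░░░░████░ 
──┼────┼───┃████░░░░████░░░░████░░░░█ 
3 │  4 │  8┃████░░░░████░░░░████░░░░█ 
──┼────┼───┃████░░░░████░░░░████░░░░█ 
4 │ 12 │  2┃████░░░░████░░░░████░░░░█ 
──┼────┼───┃░░░░████░░░░████░░░░████░ 
9 │ 10 │ 11┃░░░░████░░░░████░░░░████░ 
──┴────┴───┃░░░░████░░░░████░░░░████░ 
es: 3      ┃░░░░████░░░░████░░░░████░ 
━━━━━━━━━━━┃████░░░░████░░░░████░░░░█ 
           ┃████░░░░████░░░░████░░░░█ 
           ┗━━━━━━━━━━━━━━━━━━━━━━━━━━


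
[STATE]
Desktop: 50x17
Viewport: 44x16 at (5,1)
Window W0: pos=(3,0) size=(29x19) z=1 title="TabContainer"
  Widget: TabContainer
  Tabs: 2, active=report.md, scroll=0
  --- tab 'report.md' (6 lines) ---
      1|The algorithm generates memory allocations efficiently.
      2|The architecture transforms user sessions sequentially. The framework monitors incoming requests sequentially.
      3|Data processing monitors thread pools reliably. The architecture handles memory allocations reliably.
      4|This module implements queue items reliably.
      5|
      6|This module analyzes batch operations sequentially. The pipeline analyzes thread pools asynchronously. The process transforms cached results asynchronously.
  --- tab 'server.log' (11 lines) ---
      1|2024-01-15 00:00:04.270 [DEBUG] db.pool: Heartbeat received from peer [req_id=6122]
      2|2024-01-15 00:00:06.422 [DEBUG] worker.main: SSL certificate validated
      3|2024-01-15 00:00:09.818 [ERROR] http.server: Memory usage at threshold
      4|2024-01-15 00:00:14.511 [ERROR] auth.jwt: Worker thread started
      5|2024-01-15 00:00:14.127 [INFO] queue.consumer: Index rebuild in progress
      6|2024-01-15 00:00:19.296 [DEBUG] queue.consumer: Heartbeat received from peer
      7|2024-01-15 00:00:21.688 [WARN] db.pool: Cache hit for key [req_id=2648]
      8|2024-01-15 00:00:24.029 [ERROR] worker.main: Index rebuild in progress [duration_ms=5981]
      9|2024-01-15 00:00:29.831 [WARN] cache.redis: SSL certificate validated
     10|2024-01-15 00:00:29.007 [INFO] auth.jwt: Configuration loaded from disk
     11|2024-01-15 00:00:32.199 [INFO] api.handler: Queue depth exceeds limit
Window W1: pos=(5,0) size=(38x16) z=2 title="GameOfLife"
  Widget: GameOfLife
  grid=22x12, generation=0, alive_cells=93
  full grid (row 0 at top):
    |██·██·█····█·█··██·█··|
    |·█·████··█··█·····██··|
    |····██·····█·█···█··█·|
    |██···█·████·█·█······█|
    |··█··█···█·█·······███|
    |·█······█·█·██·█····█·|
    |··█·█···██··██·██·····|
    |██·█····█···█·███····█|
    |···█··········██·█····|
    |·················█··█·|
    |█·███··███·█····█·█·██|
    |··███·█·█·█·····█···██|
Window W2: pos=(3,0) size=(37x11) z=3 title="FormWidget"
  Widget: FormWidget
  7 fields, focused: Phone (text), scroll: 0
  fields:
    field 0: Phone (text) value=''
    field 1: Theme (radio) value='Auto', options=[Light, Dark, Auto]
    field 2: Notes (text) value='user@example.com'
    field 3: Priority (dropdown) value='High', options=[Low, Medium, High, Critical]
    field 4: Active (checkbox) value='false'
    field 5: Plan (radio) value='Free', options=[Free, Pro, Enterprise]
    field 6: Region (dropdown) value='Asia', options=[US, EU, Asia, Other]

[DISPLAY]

FormWidget                        ┃  ┃      
──────────────────────────────────┨──┨      
 Phone:      [                   ]┃  ┃      
 Theme:      ( ) Light  ( ) Dark  ┃  ┃      
 Notes:      [user@example.com   ]┃  ┃      
 Priority:   [High              ▼]┃  ┃      
 Active:     [ ]                  ┃  ┃      
 Plan:       (●) Free  ( ) Pro  ( ┃  ┃      
 Region:     [Asia              ▼]┃  ┃      
━━━━━━━━━━━━━━━━━━━━━━━━━━━━━━━━━━┛  ┃      
┃██·█····█···█·███····█              ┃      
┃···█··········██·█····              ┃      
┃·················█··█·              ┃      
┃█·███··███·█····█·█·██              ┃      
┗━━━━━━━━━━━━━━━━━━━━━━━━━━━━━━━━━━━━┛      
                          ┃                 


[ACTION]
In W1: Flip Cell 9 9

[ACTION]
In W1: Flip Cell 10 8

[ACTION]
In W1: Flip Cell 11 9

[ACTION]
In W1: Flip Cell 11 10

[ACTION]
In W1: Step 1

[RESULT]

FormWidget                        ┃  ┃      
──────────────────────────────────┨──┨      
 Phone:      [                   ]┃  ┃      
 Theme:      ( ) Light  ( ) Dark  ┃  ┃      
 Notes:      [user@example.com   ]┃  ┃      
 Priority:   [High              ▼]┃  ┃      
 Active:     [ ]                  ┃  ┃      
 Plan:       (●) Free  ( ) Pro  ( ┃  ┃      
 Region:     [Asia              ▼]┃  ┃      
━━━━━━━━━━━━━━━━━━━━━━━━━━━━━━━━━━┛  ┃      
┃·█·██···██··█····█····              ┃      
┃··█··········██··█····              ┃      
┃··█·█···█·█····█·█████              ┃      
┃·██·██·█·█······█·····              ┃      
┗━━━━━━━━━━━━━━━━━━━━━━━━━━━━━━━━━━━━┛      
                          ┃                 
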